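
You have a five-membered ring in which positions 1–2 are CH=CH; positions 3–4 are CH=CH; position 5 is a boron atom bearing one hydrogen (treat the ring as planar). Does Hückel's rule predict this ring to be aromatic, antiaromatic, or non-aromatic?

Antiaromatic

Every ring atom contributes a p orbital perpendicular to the ring (each doubly-bonded ring atom is sp² with one p-orbital electron; the boron has an empty p orbital), so the π system is cyclic and fully conjugated.
Counting π electrons: 2 × 2 = 4 from the double-bond units + 0 from the BH atom = 4.
With 4 = 4·1 π electrons, Hückel's rule classifies the planar ring as antiaromatic.
This is borole.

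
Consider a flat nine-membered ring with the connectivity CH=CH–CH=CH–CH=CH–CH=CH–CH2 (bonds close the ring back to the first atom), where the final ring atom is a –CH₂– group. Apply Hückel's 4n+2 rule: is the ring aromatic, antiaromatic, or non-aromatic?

Non-aromatic

Because the tetrahedral CH₂ carbon is sp³ and has no p orbital in the ring π system at the CH2 position, the π system cannot extend all the way around the ring.
Broken conjugation rules out both aromaticity and antiaromaticity.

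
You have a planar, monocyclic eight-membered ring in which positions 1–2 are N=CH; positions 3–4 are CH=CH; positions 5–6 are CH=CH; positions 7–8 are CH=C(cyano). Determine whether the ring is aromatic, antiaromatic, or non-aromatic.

Antiaromatic

Every ring atom contributes a p orbital perpendicular to the ring (each doubly-bonded ring atom is sp² with one p-orbital electron; each =N– nitrogen is pyridine-type (lone pair in the sp² plane, one electron in the p orbital)), so the π system is cyclic and fully conjugated.
Tallying contributions gives 4 × 2 = 8 from the 4 double-bond units.
8 is a 4n count (n = 2), so the planar conjugated ring is antiaromatic.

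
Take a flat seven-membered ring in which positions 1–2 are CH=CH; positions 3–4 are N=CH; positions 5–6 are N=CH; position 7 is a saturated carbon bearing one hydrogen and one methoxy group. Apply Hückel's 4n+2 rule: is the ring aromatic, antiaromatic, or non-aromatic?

Non-aromatic

At the CH(methoxy) position, that saturated carbon is sp³ and has no p orbital in the ring π system; the ring's p-orbital overlap is broken there.
Broken conjugation rules out both aromaticity and antiaromaticity.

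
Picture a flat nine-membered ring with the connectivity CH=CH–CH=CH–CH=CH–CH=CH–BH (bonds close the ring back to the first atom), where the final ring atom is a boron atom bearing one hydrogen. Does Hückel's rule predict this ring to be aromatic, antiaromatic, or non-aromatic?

Antiaromatic

The p orbitals form a continuous loop: every atom in a ring double bond is sp² and brings one electron to the p orbital; the boron has an empty p orbital. The ring is fully conjugated.
Adding the contributions, 4 × 2 = 8 from the double-bond units + 0 from the BH atom = 8.
8 is a 4n count (n = 2), so the planar conjugated ring is antiaromatic.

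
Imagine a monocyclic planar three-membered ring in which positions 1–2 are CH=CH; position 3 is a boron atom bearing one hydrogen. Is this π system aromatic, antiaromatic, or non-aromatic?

Check conjugation: the double-bond atoms are sp², each contributing one p electron; the boron has an empty p orbital — every position has a p orbital, so the cyclic π system is continuous.
π-electron count: 1 × 2 = 2 from the double-bond unit + 0 from the BH atom = 2.
With 2 π electrons (n = 0), the Hückel 4n+2 condition holds.

Aromatic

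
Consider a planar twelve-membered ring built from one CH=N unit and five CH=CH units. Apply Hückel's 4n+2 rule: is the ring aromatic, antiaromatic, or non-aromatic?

Every ring atom contributes a p orbital perpendicular to the ring (every atom in a ring double bond is sp² and brings one electron to the p orbital; the doubly-bonded nitrogens are pyridine-type — their lone pairs lie in the ring plane, leaving one electron in the p orbital), so the π system is cyclic and fully conjugated.
Tallying contributions gives 6 × 2 = 12 from the 6 double-bond units.
12 is a 4n count (n = 3), so the planar conjugated ring is antiaromatic.

Antiaromatic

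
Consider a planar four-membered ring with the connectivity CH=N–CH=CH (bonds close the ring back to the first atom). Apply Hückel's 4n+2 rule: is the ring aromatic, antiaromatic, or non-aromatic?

Antiaromatic

The p orbitals form a continuous loop: the double-bond atoms are sp², each contributing one p electron; the doubly-bonded nitrogens are pyridine-type — their lone pairs lie in the ring plane, leaving one electron in the p orbital. The ring is fully conjugated.
π-electron count: 2 × 2 = 4 from the 2 double-bond units.
A 4n π count (4, n = 1) in a planar conjugated ring means antiaromatic.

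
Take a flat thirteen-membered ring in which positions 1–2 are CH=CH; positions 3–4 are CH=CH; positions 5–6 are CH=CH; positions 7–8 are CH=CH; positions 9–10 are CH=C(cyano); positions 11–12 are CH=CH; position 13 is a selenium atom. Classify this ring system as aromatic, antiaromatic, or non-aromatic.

The p orbitals form a continuous loop: the double-bond atoms are sp², each contributing one p electron; the selenium donates one lone pair from its p orbital. The ring is fully conjugated.
π-electron count: 6 × 2 = 12 from the double-bond units + 2 from the Se atom = 14.
Since 14 = 4·3 + 2, the ring meets the 4n+2 criterion.

Aromatic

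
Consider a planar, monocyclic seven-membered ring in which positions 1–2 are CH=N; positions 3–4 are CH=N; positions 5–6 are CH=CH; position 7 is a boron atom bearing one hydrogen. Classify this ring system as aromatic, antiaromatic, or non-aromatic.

All ring atoms are sp² and supply a p orbital to the ring (every atom in a ring double bond is sp² and brings one electron to the p orbital; the doubly-bonded nitrogens are pyridine-type — their lone pairs lie in the ring plane, leaving one electron in the p orbital; the boron has an empty p orbital); the conjugation is uninterrupted.
Counting π electrons: 3 × 2 = 6 from the double-bond units + 0 from the BH atom = 6.
Since 6 = 4·1 + 2, the ring meets the 4n+2 criterion.

Aromatic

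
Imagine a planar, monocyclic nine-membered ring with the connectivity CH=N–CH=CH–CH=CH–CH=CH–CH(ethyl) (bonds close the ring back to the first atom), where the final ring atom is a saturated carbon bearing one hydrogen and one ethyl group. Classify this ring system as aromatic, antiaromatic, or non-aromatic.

Because that saturated carbon is sp³ and has no p orbital in the ring π system at the CH(ethyl) position, the π system cannot extend all the way around the ring.
A ring that is not fully conjugated cannot be aromatic or antiaromatic regardless of its π-electron count.

Non-aromatic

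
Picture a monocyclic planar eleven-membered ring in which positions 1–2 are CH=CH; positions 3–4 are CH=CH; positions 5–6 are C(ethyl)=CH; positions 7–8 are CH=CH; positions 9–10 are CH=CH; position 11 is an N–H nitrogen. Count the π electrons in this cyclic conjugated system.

12

Every ring atom contributes a p orbital perpendicular to the ring (every atom in a ring double bond is sp² and brings one electron to the p orbital; the pyrrole-type nitrogen donates its lone pair from the p orbital), so the π system is cyclic and fully conjugated.
Tallying contributions gives 5 × 2 = 10 from the double-bond units + 2 from the NH atom = 12.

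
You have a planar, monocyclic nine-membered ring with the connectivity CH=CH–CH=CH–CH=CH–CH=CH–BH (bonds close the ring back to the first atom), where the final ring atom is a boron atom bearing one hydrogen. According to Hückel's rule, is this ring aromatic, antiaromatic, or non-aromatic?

Antiaromatic

All ring atoms are sp² and supply a p orbital to the ring (each doubly-bonded ring atom is sp² with one p-orbital electron; the boron has an empty p orbital); the conjugation is uninterrupted.
π-electron count: 4 × 2 = 8 from the double-bond units + 0 from the BH atom = 8.
8 = 4(2); a planar, fully conjugated 4n system is antiaromatic.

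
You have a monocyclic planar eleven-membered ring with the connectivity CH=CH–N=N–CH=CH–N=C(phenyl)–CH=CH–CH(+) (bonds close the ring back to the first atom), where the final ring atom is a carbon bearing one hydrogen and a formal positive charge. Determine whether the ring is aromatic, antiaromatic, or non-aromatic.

Every ring atom contributes a p orbital perpendicular to the ring (every atom in a ring double bond is sp² and brings one electron to the p orbital; each =N– nitrogen is pyridine-type (lone pair in the sp² plane, one electron in the p orbital); the carbocation has an empty p orbital), so the π system is cyclic and fully conjugated.
Tallying contributions gives 5 × 2 = 10 from the double-bond units + 0 from the CH(+) atom = 10.
10 = 4(2) + 2, which satisfies Hückel's 4n+2 rule.

Aromatic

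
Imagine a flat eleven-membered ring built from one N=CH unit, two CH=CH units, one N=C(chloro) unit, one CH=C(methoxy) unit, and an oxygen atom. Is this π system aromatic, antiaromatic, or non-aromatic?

Check conjugation: the double-bond atoms are sp², each contributing one p electron; each =N– nitrogen is pyridine-type (lone pair in the sp² plane, one electron in the p orbital); the oxygen donates one lone pair from its p orbital — every position has a p orbital, so the cyclic π system is continuous.
Counting π electrons: 5 × 2 = 10 from the double-bond units + 2 from the O atom = 12.
With 12 = 4·3 π electrons, Hückel's rule classifies the planar ring as antiaromatic.

Antiaromatic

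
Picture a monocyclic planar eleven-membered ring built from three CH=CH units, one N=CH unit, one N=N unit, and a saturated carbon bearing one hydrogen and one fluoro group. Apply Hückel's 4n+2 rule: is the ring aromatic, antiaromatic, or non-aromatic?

The CH(fluoro) position has four σ bonds — that saturated carbon is sp³ and has no p orbital in the ring π system — so the cyclic conjugation is interrupted.
Without a continuous loop of overlapping p orbitals the Hückel electron count never comes into play.

Non-aromatic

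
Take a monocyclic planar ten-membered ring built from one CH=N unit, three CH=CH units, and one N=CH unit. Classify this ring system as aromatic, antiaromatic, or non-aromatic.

Aromatic

All ring atoms are sp² and supply a p orbital to the ring (each doubly-bonded ring atom is sp² with one p-orbital electron; each sp² =N– keeps its lone pair in-plane and puts one electron into the π system); the conjugation is uninterrupted.
π-electron count: 5 × 2 = 10 from the 5 double-bond units.
Since 10 = 4·2 + 2, the ring meets the 4n+2 criterion.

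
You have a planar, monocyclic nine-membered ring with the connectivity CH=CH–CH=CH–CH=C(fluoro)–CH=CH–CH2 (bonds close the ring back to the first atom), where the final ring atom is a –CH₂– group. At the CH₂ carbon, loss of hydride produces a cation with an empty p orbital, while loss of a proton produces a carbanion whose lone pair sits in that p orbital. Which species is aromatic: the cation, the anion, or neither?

The anion

Both ions have a continuous loop of p orbitals — each ring atom is sp².
Cation: 4 × 2 + 0 = 8 π electrons → 4(2), antiaromatic.
Anion: 4 × 2 + 2 = 10 π electrons → 4(2)+2, aromatic.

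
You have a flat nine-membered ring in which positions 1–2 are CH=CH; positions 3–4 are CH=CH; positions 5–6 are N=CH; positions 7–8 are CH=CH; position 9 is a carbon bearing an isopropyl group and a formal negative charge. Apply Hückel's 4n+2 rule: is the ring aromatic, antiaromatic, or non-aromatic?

Aromatic

Check conjugation: the double-bond atoms are sp², each contributing one p electron; the doubly-bonded nitrogens are pyridine-type — their lone pairs lie in the ring plane, leaving one electron in the p orbital; the carbanion's lone pair occupies the p orbital — every position has a p orbital, so the cyclic π system is continuous.
Counting π electrons: 4 × 2 = 8 from the double-bond units + 2 from the C(isopropyl)(-) atom = 10.
With 10 π electrons (n = 2), the Hückel 4n+2 condition holds.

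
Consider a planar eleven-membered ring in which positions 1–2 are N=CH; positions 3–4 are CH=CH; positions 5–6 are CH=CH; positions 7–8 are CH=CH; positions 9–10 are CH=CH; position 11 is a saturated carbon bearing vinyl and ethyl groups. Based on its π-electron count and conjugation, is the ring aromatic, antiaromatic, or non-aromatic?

Non-aromatic

The C(vinyl)(ethyl) position has four σ bonds — that saturated carbon is sp³ and has no p orbital in the ring π system — so the cyclic conjugation is interrupted.
Broken conjugation rules out both aromaticity and antiaromaticity.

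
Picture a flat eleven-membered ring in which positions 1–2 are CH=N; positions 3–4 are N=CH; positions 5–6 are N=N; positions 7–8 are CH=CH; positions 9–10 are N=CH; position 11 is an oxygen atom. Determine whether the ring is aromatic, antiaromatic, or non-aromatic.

Antiaromatic

Every ring atom contributes a p orbital perpendicular to the ring (the double-bond atoms are sp², each contributing one p electron; each sp² =N– keeps its lone pair in-plane and puts one electron into the π system; the oxygen donates one lone pair from its p orbital), so the π system is cyclic and fully conjugated.
Counting π electrons: 5 × 2 = 10 from the double-bond units + 2 from the O atom = 12.
12 = 4(3); a planar, fully conjugated 4n system is antiaromatic.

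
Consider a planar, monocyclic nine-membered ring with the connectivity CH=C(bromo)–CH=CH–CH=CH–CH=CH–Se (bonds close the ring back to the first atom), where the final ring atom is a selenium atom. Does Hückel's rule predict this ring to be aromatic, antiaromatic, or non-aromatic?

Aromatic

The p orbitals form a continuous loop: every atom in a ring double bond is sp² and brings one electron to the p orbital; the selenium donates one lone pair from its p orbital. The ring is fully conjugated.
Counting π electrons: 4 × 2 = 8 from the double-bond units + 2 from the Se atom = 10.
Since 10 = 4·2 + 2, the ring meets the 4n+2 criterion.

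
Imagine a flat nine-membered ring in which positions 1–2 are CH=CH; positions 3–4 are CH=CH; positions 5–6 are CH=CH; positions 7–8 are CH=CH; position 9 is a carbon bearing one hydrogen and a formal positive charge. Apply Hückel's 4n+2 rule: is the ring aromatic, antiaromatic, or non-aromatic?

Antiaromatic

All ring atoms are sp² and supply a p orbital to the ring (every atom in a ring double bond is sp² and brings one electron to the p orbital; the carbocation has an empty p orbital); the conjugation is uninterrupted.
π-electron count: 4 × 2 = 8 from the double-bond units + 0 from the CH(+) atom = 8.
8 is a 4n count (n = 2), so the planar conjugated ring is antiaromatic.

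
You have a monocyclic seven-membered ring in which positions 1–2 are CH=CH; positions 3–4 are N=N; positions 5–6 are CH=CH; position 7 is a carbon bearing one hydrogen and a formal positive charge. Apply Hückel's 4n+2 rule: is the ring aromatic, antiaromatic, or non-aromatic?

Every ring atom contributes a p orbital perpendicular to the ring (each doubly-bonded ring atom is sp² with one p-orbital electron; each =N– nitrogen is pyridine-type (lone pair in the sp² plane, one electron in the p orbital); the carbocation has an empty p orbital), so the π system is cyclic and fully conjugated.
Adding the contributions, 3 × 2 = 6 from the double-bond units + 0 from the CH(+) atom = 6.
6 = 4(1) + 2, which satisfies Hückel's 4n+2 rule.

Aromatic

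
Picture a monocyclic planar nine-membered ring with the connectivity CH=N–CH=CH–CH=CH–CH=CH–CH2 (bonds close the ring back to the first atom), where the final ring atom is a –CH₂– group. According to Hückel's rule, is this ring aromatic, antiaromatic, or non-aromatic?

Non-aromatic

The CH2 position has four σ bonds — the tetrahedral CH₂ carbon is sp³ and has no p orbital in the ring π system — so the cyclic conjugation is interrupted.
Broken conjugation rules out both aromaticity and antiaromaticity.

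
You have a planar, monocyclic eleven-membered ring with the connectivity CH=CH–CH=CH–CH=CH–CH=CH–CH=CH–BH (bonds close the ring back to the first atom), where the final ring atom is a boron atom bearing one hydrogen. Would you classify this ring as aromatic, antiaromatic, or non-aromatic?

The p orbitals form a continuous loop: each doubly-bonded ring atom is sp² with one p-orbital electron; the boron has an empty p orbital. The ring is fully conjugated.
Tallying contributions gives 5 × 2 = 10 from the double-bond units + 0 from the BH atom = 10.
10 = 4(2) + 2, which satisfies Hückel's 4n+2 rule.

Aromatic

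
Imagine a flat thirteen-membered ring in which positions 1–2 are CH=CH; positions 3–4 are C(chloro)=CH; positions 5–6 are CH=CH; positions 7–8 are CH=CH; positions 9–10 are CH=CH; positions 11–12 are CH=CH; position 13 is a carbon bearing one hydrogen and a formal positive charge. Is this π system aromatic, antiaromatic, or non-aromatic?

All ring atoms are sp² and supply a p orbital to the ring (every atom in a ring double bond is sp² and brings one electron to the p orbital; the carbocation has an empty p orbital); the conjugation is uninterrupted.
Counting π electrons: 6 × 2 = 12 from the double-bond units + 0 from the CH(+) atom = 12.
12 is a 4n count (n = 3), so the planar conjugated ring is antiaromatic.

Antiaromatic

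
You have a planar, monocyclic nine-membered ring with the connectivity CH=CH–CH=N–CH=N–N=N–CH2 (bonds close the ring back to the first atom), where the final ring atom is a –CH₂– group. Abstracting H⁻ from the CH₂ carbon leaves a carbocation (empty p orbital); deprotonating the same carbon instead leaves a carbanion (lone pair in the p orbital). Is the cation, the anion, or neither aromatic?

The anion

In either ion the ring is fully conjugated: every atom, including the new sp² carbon, supplies a p orbital.
Cation: 4 × 2 + 0 = 8 π electrons → 4(2), antiaromatic.
Anion: 4 × 2 + 2 = 10 π electrons → 4(2)+2, aromatic.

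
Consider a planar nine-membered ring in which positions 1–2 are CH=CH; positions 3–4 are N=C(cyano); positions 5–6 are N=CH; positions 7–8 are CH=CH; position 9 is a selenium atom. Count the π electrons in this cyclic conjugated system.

Every ring atom contributes a p orbital perpendicular to the ring (each doubly-bonded ring atom is sp² with one p-orbital electron; each sp² =N– keeps its lone pair in-plane and puts one electron into the π system; the selenium donates one lone pair from its p orbital), so the π system is cyclic and fully conjugated.
Tallying contributions gives 4 × 2 = 8 from the double-bond units + 2 from the Se atom = 10.

10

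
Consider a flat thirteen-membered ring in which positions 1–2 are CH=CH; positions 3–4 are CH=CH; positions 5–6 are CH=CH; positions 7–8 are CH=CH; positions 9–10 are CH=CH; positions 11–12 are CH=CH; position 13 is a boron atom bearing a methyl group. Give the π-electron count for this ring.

All ring atoms are sp² and supply a p orbital to the ring (every atom in a ring double bond is sp² and brings one electron to the p orbital; the boron has an empty p orbital); the conjugation is uninterrupted.
π-electron count: 6 × 2 = 12 from the double-bond units + 0 from the B(methyl) atom = 12.

12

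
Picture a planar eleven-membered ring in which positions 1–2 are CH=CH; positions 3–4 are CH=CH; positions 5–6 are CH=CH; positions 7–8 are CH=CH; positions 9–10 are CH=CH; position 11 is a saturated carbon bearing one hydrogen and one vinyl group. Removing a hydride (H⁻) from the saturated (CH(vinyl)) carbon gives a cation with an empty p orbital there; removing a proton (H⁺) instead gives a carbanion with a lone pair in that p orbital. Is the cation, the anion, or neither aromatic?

The cation

Once that carbon is sp², every ring atom has a p orbital and both ions are fully conjugated.
Cation: 5 × 2 + 0 = 10 π electrons → 4(2)+2, aromatic.
Anion: 5 × 2 + 2 = 12 π electrons → 4(3), antiaromatic.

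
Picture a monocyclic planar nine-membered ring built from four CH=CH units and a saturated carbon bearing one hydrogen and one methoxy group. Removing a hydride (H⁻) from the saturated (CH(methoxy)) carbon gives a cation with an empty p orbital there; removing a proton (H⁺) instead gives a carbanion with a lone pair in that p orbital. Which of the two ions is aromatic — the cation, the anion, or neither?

The anion

Once that carbon is sp², every ring atom has a p orbital and both ions are fully conjugated.
Cation: 4 × 2 + 0 = 8 π electrons → 4(2), antiaromatic.
Anion: 4 × 2 + 2 = 10 π electrons → 4(2)+2, aromatic.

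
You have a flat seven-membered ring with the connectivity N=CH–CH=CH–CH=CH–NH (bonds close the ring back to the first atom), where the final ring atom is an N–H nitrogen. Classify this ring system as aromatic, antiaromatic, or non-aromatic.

Antiaromatic

The p orbitals form a continuous loop: every atom in a ring double bond is sp² and brings one electron to the p orbital; the doubly-bonded nitrogens are pyridine-type — their lone pairs lie in the ring plane, leaving one electron in the p orbital; the pyrrole-type nitrogen donates its lone pair from the p orbital. The ring is fully conjugated.
Tallying contributions gives 3 × 2 = 6 from the double-bond units + 2 from the NH atom = 8.
With 8 = 4·2 π electrons, Hückel's rule classifies the planar ring as antiaromatic.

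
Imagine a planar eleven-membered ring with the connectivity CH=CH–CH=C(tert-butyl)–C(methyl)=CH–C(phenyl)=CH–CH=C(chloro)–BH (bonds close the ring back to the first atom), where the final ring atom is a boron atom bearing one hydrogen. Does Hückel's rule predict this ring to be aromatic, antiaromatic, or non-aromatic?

Aromatic

All ring atoms are sp² and supply a p orbital to the ring (each doubly-bonded ring atom is sp² with one p-orbital electron; the boron has an empty p orbital); the conjugation is uninterrupted.
Adding the contributions, 5 × 2 = 10 from the double-bond units + 0 from the BH atom = 10.
Since 10 = 4·2 + 2, the ring meets the 4n+2 criterion.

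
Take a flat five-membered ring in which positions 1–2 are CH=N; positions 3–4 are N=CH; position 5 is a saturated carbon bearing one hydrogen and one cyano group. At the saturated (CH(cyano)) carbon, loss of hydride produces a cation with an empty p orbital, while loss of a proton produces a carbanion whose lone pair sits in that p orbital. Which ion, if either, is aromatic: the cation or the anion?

The anion

Once that carbon is sp², every ring atom has a p orbital and both ions are fully conjugated.
Cation: 2 × 2 + 0 = 4 π electrons → 4(1), antiaromatic.
Anion: 2 × 2 + 2 = 6 π electrons → 4(1)+2, aromatic.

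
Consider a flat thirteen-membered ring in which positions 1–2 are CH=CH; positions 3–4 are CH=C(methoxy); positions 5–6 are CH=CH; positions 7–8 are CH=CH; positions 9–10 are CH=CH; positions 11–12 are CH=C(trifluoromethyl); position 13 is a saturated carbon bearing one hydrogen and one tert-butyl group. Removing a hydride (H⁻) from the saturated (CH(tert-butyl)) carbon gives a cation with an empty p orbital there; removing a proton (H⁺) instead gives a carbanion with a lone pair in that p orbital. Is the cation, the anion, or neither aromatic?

Both ions have a continuous loop of p orbitals — each ring atom is sp².
Cation: 6 × 2 + 0 = 12 π electrons → 4(3), antiaromatic.
Anion: 6 × 2 + 2 = 14 π electrons → 4(3)+2, aromatic.

The anion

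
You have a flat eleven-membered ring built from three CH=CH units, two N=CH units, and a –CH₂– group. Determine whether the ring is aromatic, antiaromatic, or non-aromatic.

Non-aromatic

The CH2 carbon is saturated: the tetrahedral CH₂ carbon is sp³ and has no p orbital in the ring π system. Conjugation is not continuous around the ring.
Hückel's rule only applies to fully conjugated rings, so this one is simply non-aromatic.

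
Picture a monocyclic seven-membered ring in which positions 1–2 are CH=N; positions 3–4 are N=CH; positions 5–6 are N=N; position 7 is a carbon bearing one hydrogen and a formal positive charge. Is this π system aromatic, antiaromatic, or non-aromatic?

Aromatic

Check conjugation: the double-bond atoms are sp², each contributing one p electron; the doubly-bonded nitrogens are pyridine-type — their lone pairs lie in the ring plane, leaving one electron in the p orbital; the carbocation has an empty p orbital — every position has a p orbital, so the cyclic π system is continuous.
Counting π electrons: 3 × 2 = 6 from the double-bond units + 0 from the CH(+) atom = 6.
That gives a 4n+2 count (6, n = 1).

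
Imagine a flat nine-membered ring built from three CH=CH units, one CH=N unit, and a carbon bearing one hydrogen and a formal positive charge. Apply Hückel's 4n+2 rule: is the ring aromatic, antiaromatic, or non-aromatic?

Antiaromatic

Every ring atom contributes a p orbital perpendicular to the ring (the double-bond atoms are sp², each contributing one p electron; each sp² =N– keeps its lone pair in-plane and puts one electron into the π system; the carbocation has an empty p orbital), so the π system is cyclic and fully conjugated.
Adding the contributions, 4 × 2 = 8 from the double-bond units + 0 from the CH(+) atom = 8.
With 8 = 4·2 π electrons, Hückel's rule classifies the planar ring as antiaromatic.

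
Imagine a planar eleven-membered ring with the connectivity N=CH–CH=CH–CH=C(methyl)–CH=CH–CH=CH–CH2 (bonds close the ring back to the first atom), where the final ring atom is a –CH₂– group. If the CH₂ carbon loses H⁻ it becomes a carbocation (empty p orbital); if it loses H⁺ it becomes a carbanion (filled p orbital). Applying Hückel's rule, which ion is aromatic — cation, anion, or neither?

The cation

In both ions every ring atom is sp² and contributes a p orbital, so both rings are fully conjugated.
Cation: 5 × 2 + 0 = 10 π electrons → 4(2)+2, aromatic.
Anion: 5 × 2 + 2 = 12 π electrons → 4(3), antiaromatic.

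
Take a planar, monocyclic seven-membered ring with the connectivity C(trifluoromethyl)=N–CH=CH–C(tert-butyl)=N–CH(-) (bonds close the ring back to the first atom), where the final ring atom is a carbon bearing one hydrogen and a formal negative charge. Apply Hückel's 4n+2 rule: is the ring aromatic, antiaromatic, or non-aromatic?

Check conjugation: each doubly-bonded ring atom is sp² with one p-orbital electron; each sp² =N– keeps its lone pair in-plane and puts one electron into the π system; the carbanion's lone pair occupies the p orbital — every position has a p orbital, so the cyclic π system is continuous.
Adding the contributions, 3 × 2 = 6 from the double-bond units + 2 from the CH(-) atom = 8.
8 is a 4n count (n = 2), so the planar conjugated ring is antiaromatic.

Antiaromatic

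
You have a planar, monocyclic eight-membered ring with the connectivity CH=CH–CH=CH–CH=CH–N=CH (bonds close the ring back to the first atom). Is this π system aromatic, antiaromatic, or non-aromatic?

Every ring atom contributes a p orbital perpendicular to the ring (each doubly-bonded ring atom is sp² with one p-orbital electron; each =N– nitrogen is pyridine-type (lone pair in the sp² plane, one electron in the p orbital)), so the π system is cyclic and fully conjugated.
Counting π electrons: 4 × 2 = 8 from the 4 double-bond units.
8 = 4(2); a planar, fully conjugated 4n system is antiaromatic.

Antiaromatic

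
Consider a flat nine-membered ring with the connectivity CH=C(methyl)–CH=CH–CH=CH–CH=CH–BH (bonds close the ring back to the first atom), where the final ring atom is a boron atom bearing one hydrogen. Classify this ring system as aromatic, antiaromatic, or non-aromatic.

The p orbitals form a continuous loop: the double-bond atoms are sp², each contributing one p electron; the boron has an empty p orbital. The ring is fully conjugated.
Counting π electrons: 4 × 2 = 8 from the double-bond units + 0 from the BH atom = 8.
With 8 = 4·2 π electrons, Hückel's rule classifies the planar ring as antiaromatic.

Antiaromatic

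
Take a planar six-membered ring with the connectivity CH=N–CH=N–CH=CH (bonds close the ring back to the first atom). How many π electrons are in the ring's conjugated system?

Every ring atom contributes a p orbital perpendicular to the ring (every atom in a ring double bond is sp² and brings one electron to the p orbital; each =N– nitrogen is pyridine-type (lone pair in the sp² plane, one electron in the p orbital)), so the π system is cyclic and fully conjugated.
Adding the contributions, 3 × 2 = 6 from the 3 double-bond units.

6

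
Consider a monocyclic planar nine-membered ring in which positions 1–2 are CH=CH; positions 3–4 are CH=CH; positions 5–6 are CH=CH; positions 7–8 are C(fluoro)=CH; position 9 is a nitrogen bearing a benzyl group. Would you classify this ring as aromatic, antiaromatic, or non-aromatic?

The p orbitals form a continuous loop: each doubly-bonded ring atom is sp² with one p-orbital electron; the pyrrole-type nitrogen donates its lone pair from the p orbital. The ring is fully conjugated.
π-electron count: 4 × 2 = 8 from the double-bond units + 2 from the N(benzyl) atom = 10.
10 = 4(2) + 2, which satisfies Hückel's 4n+2 rule.

Aromatic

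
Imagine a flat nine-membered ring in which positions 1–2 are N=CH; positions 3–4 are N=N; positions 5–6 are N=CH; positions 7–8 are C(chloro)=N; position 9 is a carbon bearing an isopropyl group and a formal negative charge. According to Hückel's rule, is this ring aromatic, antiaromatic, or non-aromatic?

The p orbitals form a continuous loop: the double-bond atoms are sp², each contributing one p electron; the doubly-bonded nitrogens are pyridine-type — their lone pairs lie in the ring plane, leaving one electron in the p orbital; the carbanion's lone pair occupies the p orbital. The ring is fully conjugated.
π-electron count: 4 × 2 = 8 from the double-bond units + 2 from the C(isopropyl)(-) atom = 10.
With 10 π electrons (n = 2), the Hückel 4n+2 condition holds.

Aromatic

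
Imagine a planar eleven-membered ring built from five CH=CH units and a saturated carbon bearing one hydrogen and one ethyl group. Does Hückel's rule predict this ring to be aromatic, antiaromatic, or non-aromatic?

The CH(ethyl) carbon is saturated: that saturated carbon is sp³ and has no p orbital in the ring π system. Conjugation is not continuous around the ring.
A ring that is not fully conjugated cannot be aromatic or antiaromatic regardless of its π-electron count.

Non-aromatic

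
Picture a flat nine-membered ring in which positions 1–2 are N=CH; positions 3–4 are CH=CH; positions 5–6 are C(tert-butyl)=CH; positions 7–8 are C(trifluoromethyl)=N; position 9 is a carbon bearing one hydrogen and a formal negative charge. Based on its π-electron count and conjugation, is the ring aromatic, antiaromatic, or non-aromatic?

Every ring atom contributes a p orbital perpendicular to the ring (the double-bond atoms are sp², each contributing one p electron; each =N– nitrogen is pyridine-type (lone pair in the sp² plane, one electron in the p orbital); the carbanion's lone pair occupies the p orbital), so the π system is cyclic and fully conjugated.
Tallying contributions gives 4 × 2 = 8 from the double-bond units + 2 from the CH(-) atom = 10.
Since 10 = 4·2 + 2, the ring meets the 4n+2 criterion.

Aromatic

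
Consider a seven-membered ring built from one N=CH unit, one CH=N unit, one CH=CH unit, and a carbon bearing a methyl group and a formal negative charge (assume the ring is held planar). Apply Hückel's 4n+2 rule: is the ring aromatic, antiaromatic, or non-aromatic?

Antiaromatic

Check conjugation: each doubly-bonded ring atom is sp² with one p-orbital electron; the doubly-bonded nitrogens are pyridine-type — their lone pairs lie in the ring plane, leaving one electron in the p orbital; the carbanion's lone pair occupies the p orbital — every position has a p orbital, so the cyclic π system is continuous.
Counting π electrons: 3 × 2 = 6 from the double-bond units + 2 from the C(methyl)(-) atom = 8.
8 = 4(2); a planar, fully conjugated 4n system is antiaromatic.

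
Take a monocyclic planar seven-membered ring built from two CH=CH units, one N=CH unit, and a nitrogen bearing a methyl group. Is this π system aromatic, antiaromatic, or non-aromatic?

Antiaromatic

Check conjugation: every atom in a ring double bond is sp² and brings one electron to the p orbital; the doubly-bonded nitrogens are pyridine-type — their lone pairs lie in the ring plane, leaving one electron in the p orbital; the pyrrole-type nitrogen donates its lone pair from the p orbital — every position has a p orbital, so the cyclic π system is continuous.
π-electron count: 3 × 2 = 6 from the double-bond units + 2 from the N(methyl) atom = 8.
8 = 4(2); a planar, fully conjugated 4n system is antiaromatic.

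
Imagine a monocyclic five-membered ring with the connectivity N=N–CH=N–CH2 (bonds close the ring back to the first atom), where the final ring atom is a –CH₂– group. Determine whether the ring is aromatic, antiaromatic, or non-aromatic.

Non-aromatic

Because the tetrahedral CH₂ carbon is sp³ and has no p orbital in the ring π system at the CH2 position, the π system cannot extend all the way around the ring.
A ring that is not fully conjugated cannot be aromatic or antiaromatic regardless of its π-electron count.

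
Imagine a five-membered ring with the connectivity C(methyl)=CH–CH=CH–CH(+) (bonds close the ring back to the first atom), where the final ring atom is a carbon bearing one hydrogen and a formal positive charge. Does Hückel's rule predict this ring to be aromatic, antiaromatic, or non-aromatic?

All ring atoms are sp² and supply a p orbital to the ring (the double-bond atoms are sp², each contributing one p electron; the carbocation has an empty p orbital); the conjugation is uninterrupted.
Adding the contributions, 2 × 2 = 4 from the double-bond units + 0 from the CH(+) atom = 4.
A 4n π count (4, n = 1) in a planar conjugated ring means antiaromatic.

Antiaromatic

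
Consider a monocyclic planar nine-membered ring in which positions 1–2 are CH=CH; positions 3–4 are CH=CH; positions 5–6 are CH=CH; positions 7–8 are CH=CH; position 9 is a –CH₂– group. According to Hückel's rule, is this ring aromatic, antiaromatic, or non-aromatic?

The CH2 carbon is saturated: the tetrahedral CH₂ carbon is sp³ and has no p orbital in the ring π system. Conjugation is not continuous around the ring.
A ring that is not fully conjugated cannot be aromatic or antiaromatic regardless of its π-electron count.

Non-aromatic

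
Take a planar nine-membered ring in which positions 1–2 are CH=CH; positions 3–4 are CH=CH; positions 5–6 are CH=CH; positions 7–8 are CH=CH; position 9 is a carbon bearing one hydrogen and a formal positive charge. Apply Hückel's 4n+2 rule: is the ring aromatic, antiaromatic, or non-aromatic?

Antiaromatic

Every ring atom contributes a p orbital perpendicular to the ring (each doubly-bonded ring atom is sp² with one p-orbital electron; the carbocation has an empty p orbital), so the π system is cyclic and fully conjugated.
π-electron count: 4 × 2 = 8 from the double-bond units + 0 from the CH(+) atom = 8.
8 is a 4n count (n = 2), so the planar conjugated ring is antiaromatic.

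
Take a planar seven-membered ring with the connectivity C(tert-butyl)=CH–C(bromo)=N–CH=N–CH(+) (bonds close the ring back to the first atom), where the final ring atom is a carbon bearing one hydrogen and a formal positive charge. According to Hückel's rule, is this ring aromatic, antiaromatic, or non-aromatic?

Every ring atom contributes a p orbital perpendicular to the ring (the double-bond atoms are sp², each contributing one p electron; the doubly-bonded nitrogens are pyridine-type — their lone pairs lie in the ring plane, leaving one electron in the p orbital; the carbocation has an empty p orbital), so the π system is cyclic and fully conjugated.
Adding the contributions, 3 × 2 = 6 from the double-bond units + 0 from the CH(+) atom = 6.
6 = 4(1) + 2, which satisfies Hückel's 4n+2 rule.

Aromatic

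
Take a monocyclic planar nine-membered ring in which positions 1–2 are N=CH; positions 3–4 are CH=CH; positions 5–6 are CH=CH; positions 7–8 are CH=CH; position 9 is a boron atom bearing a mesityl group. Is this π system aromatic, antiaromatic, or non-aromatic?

Check conjugation: the double-bond atoms are sp², each contributing one p electron; each =N– nitrogen is pyridine-type (lone pair in the sp² plane, one electron in the p orbital); the boron has an empty p orbital — every position has a p orbital, so the cyclic π system is continuous.
Tallying contributions gives 4 × 2 = 8 from the double-bond units + 0 from the B(mesityl) atom = 8.
8 = 4(2); a planar, fully conjugated 4n system is antiaromatic.

Antiaromatic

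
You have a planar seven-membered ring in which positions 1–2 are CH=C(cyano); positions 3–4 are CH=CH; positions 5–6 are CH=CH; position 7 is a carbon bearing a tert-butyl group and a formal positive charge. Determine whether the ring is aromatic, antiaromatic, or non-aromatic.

All ring atoms are sp² and supply a p orbital to the ring (the double-bond atoms are sp², each contributing one p electron; the carbocation has an empty p orbital); the conjugation is uninterrupted.
Adding the contributions, 3 × 2 = 6 from the double-bond units + 0 from the C(tert-butyl)(+) atom = 6.
That gives a 4n+2 count (6, n = 1).

Aromatic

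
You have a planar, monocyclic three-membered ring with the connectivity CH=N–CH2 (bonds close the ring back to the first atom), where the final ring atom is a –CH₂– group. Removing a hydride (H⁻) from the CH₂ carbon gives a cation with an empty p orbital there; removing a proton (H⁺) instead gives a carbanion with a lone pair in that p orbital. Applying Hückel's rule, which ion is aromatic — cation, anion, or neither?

In either ion the ring is fully conjugated: every atom, including the new sp² carbon, supplies a p orbital.
Cation: 1 × 2 + 0 = 2 π electrons → 4(0)+2, aromatic.
Anion: 1 × 2 + 2 = 4 π electrons → 4(1), antiaromatic.

The cation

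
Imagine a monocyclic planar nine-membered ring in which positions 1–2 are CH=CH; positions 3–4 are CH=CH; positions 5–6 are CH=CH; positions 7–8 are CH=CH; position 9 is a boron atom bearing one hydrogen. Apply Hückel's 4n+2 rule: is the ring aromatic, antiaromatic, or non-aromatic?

Antiaromatic

All ring atoms are sp² and supply a p orbital to the ring (the double-bond atoms are sp², each contributing one p electron; the boron has an empty p orbital); the conjugation is uninterrupted.
Tallying contributions gives 4 × 2 = 8 from the double-bond units + 0 from the BH atom = 8.
8 = 4(2); a planar, fully conjugated 4n system is antiaromatic.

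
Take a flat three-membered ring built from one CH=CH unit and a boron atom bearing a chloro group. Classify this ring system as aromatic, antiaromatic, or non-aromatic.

Every ring atom contributes a p orbital perpendicular to the ring (every atom in a ring double bond is sp² and brings one electron to the p orbital; the boron has an empty p orbital), so the π system is cyclic and fully conjugated.
Counting π electrons: 1 × 2 = 2 from the double-bond unit + 0 from the B(chloro) atom = 2.
That gives a 4n+2 count (2, n = 0).

Aromatic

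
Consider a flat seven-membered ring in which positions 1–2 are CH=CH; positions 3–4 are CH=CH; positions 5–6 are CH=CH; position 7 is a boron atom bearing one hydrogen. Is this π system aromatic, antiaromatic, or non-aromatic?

Aromatic

Every ring atom contributes a p orbital perpendicular to the ring (each doubly-bonded ring atom is sp² with one p-orbital electron; the boron has an empty p orbital), so the π system is cyclic and fully conjugated.
Tallying contributions gives 3 × 2 = 6 from the double-bond units + 0 from the BH atom = 6.
Since 6 = 4·1 + 2, the ring meets the 4n+2 criterion.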